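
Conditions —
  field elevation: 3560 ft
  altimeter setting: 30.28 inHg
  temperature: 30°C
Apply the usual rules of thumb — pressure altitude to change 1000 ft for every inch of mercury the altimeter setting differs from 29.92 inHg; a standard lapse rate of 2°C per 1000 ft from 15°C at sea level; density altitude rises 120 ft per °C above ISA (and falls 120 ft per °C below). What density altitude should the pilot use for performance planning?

5768 ft

Pressure altitude = 3560 + (29.92 − 30.28) × 1000 = 3560 + (-360) = 3200 ft.
ISA temperature at 3200 ft = 15 − 2 × (3200/1000) = 8.6°C.
ISA deviation = 30 − 8.6 = +21.4°C.
Density altitude = 3200 + 120 × (21.4) = 5768 ft.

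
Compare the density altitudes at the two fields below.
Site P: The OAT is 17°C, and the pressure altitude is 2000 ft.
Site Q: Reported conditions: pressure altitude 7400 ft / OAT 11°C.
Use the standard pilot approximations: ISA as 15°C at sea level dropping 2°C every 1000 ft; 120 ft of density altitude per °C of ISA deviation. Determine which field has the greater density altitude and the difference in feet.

Site Q by 5976 ft

Site P: ISA temp = 11°C, deviation +6°C, DA = 2000 + 120 × 6 = 2720 ft.
Site Q: ISA temp = 0.2°C, deviation +10.8°C, DA = 7400 + 120 × 10.8 = 8696 ft.
Site Q is higher by 8696 − 2720 = 5976 ft.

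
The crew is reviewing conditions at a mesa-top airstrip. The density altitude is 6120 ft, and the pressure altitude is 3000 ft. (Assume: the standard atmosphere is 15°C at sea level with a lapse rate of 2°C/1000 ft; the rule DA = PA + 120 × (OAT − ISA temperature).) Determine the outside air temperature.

Density altitude − pressure altitude = 6120 − 3000 = +3120 ft.
At 120 ft/°C that is an ISA deviation of 3120/120 = +26°C.
ISA temperature at 3000 ft = 15 − 2 × (3000/1000) = 9°C.
OAT = ISA + deviation = 9 + (+26) = 35°C.

35°C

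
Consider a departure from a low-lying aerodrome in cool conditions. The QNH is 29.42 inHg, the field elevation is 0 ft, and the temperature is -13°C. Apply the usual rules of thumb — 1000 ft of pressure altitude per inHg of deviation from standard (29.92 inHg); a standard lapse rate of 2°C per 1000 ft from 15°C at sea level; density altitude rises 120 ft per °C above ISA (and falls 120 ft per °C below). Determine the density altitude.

Pressure altitude = 0 + (29.92 − 29.42) × 1000 = 0 + (+500) = 500 ft.
ISA temperature at 500 ft = 15 − 2 × (500/1000) = 14°C.
ISA deviation = -13 − 14 = -27°C.
Density altitude = 500 + 120 × (-27) = -2740 ft.

-2740 ft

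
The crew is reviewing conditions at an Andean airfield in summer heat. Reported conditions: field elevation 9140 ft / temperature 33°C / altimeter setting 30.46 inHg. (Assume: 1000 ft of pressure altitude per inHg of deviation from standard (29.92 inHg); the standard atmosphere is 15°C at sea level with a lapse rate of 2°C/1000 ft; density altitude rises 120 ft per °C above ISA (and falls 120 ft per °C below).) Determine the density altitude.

12824 ft

Pressure altitude = 9140 + (29.92 − 30.46) × 1000 = 9140 + (-540) = 8600 ft.
ISA temperature at 8600 ft = 15 − 2 × (8600/1000) = -2.2°C.
ISA deviation = 33 − (-2.2) = +35.2°C.
Density altitude = 8600 + 120 × (35.2) = 12824 ft.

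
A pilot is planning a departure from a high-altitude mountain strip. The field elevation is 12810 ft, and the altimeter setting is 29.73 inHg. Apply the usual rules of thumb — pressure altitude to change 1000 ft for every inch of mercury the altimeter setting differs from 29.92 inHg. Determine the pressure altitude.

13000 ft

Pressure correction = (29.92 − 29.73) × 1000 = +190 ft.
Pressure altitude = 12810 + (+190) = 13000 ft.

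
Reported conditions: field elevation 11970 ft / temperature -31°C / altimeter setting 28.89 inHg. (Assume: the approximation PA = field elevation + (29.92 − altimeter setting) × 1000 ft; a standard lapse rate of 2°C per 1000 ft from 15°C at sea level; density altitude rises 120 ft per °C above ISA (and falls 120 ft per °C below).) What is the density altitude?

Pressure altitude = 11970 + (29.92 − 28.89) × 1000 = 11970 + (+1030) = 13000 ft.
ISA temperature at 13000 ft = 15 − 2 × (13000/1000) = -11°C.
ISA deviation = -31 − (-11) = -20°C.
Density altitude = 13000 + 120 × (-20) = 10600 ft.

10600 ft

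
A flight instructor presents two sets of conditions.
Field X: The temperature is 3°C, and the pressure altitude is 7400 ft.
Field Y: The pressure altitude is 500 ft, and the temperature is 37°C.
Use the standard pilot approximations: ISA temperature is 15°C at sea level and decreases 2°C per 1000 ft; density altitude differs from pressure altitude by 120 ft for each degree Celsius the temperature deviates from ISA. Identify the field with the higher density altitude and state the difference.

Field X by 4476 ft

Field X: ISA temp = 0.2°C, deviation +2.8°C, DA = 7400 + 120 × 2.8 = 7736 ft.
Field Y: ISA temp = 14°C, deviation +23°C, DA = 500 + 120 × 23 = 3260 ft.
Field X is higher by 7736 − 3260 = 4476 ft.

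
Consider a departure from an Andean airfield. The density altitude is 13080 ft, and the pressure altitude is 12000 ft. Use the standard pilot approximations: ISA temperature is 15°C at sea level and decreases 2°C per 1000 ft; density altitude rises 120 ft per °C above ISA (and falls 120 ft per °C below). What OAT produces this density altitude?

Density altitude − pressure altitude = 13080 − 12000 = +1080 ft.
At 120 ft/°C that is an ISA deviation of 1080/120 = +9°C.
ISA temperature at 12000 ft = 15 − 2 × (12000/1000) = -9°C.
OAT = ISA + deviation = -9 + (+9) = 0°C.

0°C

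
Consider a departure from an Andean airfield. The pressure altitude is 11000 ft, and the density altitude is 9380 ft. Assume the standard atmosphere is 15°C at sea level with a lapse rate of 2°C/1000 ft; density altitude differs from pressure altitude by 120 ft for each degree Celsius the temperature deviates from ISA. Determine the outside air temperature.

-20.5°C

Density altitude − pressure altitude = 9380 − 11000 = -1620 ft.
At 120 ft/°C that is an ISA deviation of -1620/120 = -13.5°C.
ISA temperature at 11000 ft = 15 − 2 × (11000/1000) = -7°C.
OAT = ISA + deviation = -7 + (-13.5) = -20.5°C.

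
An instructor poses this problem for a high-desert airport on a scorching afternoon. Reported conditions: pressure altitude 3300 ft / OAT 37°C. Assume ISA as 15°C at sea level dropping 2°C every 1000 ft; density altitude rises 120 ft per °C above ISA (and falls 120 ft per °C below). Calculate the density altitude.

ISA temperature at 3300 ft = 15 − 2 × (3300/1000) = 8.4°C.
ISA deviation = 37 − 8.4 = +28.6°C.
Density altitude = 3300 + 120 × (28.6) = 3300 + (+3432) = 6732 ft.

6732 ft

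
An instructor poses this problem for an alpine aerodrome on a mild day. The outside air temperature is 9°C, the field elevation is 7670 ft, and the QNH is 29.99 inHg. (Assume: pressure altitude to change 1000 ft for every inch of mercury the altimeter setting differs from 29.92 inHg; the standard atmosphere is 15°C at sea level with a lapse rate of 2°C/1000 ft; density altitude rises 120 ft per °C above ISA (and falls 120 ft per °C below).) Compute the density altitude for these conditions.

Pressure altitude = 7670 + (29.92 − 29.99) × 1000 = 7670 + (-70) = 7600 ft.
ISA temperature at 7600 ft = 15 − 2 × (7600/1000) = -0.2°C.
ISA deviation = 9 − (-0.2) = +9.2°C.
Density altitude = 7600 + 120 × (9.2) = 8704 ft.

8704 ft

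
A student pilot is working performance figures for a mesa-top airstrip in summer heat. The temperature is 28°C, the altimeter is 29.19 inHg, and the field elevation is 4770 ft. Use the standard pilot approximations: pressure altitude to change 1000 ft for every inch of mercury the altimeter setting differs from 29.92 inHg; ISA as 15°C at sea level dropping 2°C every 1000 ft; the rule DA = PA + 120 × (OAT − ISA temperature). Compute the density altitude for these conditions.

Pressure altitude = 4770 + (29.92 − 29.19) × 1000 = 4770 + (+730) = 5500 ft.
ISA temperature at 5500 ft = 15 − 2 × (5500/1000) = 4°C.
ISA deviation = 28 − 4 = +24°C.
Density altitude = 5500 + 120 × (24) = 8380 ft.

8380 ft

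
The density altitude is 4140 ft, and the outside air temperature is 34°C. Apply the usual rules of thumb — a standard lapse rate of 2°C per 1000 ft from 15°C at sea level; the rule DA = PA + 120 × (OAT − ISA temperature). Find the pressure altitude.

DA = PA + 120 × (OAT − (15 − 2·PA/1000)) = PA + 120·OAT − 1800 + 0.24·PA = 1.24·PA + 120·OAT − 1800.
So 1.24·PA = 4140 − 120 × 34 + 1800 = 1860.
PA = 1860 / 1.24 = 1500 ft.

1500 ft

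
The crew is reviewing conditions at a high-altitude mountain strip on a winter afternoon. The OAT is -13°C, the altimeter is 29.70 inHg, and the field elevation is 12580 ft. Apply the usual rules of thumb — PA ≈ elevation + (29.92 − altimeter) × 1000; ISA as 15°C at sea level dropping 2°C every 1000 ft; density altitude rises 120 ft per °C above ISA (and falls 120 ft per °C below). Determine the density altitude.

12512 ft

Pressure altitude = 12580 + (29.92 − 29.70) × 1000 = 12580 + (+220) = 12800 ft.
ISA temperature at 12800 ft = 15 − 2 × (12800/1000) = -10.6°C.
ISA deviation = -13 − (-10.6) = -2.4°C.
Density altitude = 12800 + 120 × (-2.4) = 12512 ft.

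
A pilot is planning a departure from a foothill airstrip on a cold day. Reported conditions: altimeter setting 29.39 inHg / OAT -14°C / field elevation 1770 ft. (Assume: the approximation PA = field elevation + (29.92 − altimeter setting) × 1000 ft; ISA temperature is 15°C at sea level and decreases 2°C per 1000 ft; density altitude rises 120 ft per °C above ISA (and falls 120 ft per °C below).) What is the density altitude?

-628 ft

Pressure altitude = 1770 + (29.92 − 29.39) × 1000 = 1770 + (+530) = 2300 ft.
ISA temperature at 2300 ft = 15 − 2 × (2300/1000) = 10.4°C.
ISA deviation = -14 − 10.4 = -24.4°C.
Density altitude = 2300 + 120 × (-24.4) = -628 ft.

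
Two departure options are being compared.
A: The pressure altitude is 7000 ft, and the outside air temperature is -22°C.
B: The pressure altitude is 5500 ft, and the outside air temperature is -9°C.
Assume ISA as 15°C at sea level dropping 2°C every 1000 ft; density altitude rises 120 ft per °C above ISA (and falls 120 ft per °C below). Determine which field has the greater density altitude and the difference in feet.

A: ISA temp = 1°C, deviation -23°C, DA = 7000 + 120 × (-23) = 4240 ft.
B: ISA temp = 4°C, deviation -13°C, DA = 5500 + 120 × (-13) = 3940 ft.
A is higher by 4240 − 3940 = 300 ft.

A by 300 ft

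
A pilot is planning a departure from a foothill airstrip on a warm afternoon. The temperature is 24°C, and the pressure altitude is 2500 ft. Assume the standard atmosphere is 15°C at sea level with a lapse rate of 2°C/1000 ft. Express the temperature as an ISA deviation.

ISA temperature at 2500 ft = 15 − 2 × (2500/1000) = 10°C.
Deviation = OAT − ISA = 24 − 10 = +14°C.

ISA+14°C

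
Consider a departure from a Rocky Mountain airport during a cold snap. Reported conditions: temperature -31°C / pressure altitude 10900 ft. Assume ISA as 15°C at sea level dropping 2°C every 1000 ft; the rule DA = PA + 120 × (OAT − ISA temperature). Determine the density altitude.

ISA temperature at 10900 ft = 15 − 2 × (10900/1000) = -6.8°C.
ISA deviation = -31 − (-6.8) = -24.2°C.
Density altitude = 10900 + 120 × (-24.2) = 10900 + (-2904) = 7996 ft.

7996 ft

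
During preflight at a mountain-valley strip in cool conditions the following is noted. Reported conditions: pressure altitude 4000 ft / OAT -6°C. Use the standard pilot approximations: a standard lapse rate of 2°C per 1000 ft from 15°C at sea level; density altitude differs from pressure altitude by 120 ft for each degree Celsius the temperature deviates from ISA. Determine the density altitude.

2440 ft

ISA temperature at 4000 ft = 15 − 2 × (4000/1000) = 7°C.
ISA deviation = -6 − 7 = -13°C.
Density altitude = 4000 + 120 × (-13) = 4000 + (-1560) = 2440 ft.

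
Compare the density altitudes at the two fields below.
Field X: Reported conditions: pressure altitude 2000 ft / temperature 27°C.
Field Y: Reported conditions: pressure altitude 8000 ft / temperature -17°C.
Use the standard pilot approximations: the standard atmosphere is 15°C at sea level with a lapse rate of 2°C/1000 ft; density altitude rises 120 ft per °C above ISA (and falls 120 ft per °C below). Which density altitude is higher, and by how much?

Field Y by 2160 ft

Field X: ISA temp = 11°C, deviation +16°C, DA = 2000 + 120 × 16 = 3920 ft.
Field Y: ISA temp = -1°C, deviation -16°C, DA = 8000 + 120 × (-16) = 6080 ft.
Field Y is higher by 6080 − 3920 = 2160 ft.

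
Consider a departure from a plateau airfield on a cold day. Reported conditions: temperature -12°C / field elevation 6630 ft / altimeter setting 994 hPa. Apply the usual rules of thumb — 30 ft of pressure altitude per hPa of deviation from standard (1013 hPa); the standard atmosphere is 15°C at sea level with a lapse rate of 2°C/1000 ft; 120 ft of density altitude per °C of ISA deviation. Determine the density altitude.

Pressure altitude = 6630 + (1013 − 994) × 30 = 6630 + (+570) = 7200 ft.
ISA temperature at 7200 ft = 15 − 2 × (7200/1000) = 0.6°C.
ISA deviation = -12 − 0.6 = -12.6°C.
Density altitude = 7200 + 120 × (-12.6) = 5688 ft.

5688 ft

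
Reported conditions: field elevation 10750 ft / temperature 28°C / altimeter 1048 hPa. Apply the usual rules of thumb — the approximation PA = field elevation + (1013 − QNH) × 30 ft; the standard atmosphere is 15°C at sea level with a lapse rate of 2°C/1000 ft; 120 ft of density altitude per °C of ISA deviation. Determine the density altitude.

Pressure altitude = 10750 + (1013 − 1048) × 30 = 10750 + (-1050) = 9700 ft.
ISA temperature at 9700 ft = 15 − 2 × (9700/1000) = -4.4°C.
ISA deviation = 28 − (-4.4) = +32.4°C.
Density altitude = 9700 + 120 × (32.4) = 13588 ft.

13588 ft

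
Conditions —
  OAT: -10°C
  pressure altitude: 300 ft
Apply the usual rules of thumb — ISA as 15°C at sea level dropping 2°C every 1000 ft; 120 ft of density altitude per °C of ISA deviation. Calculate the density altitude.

ISA temperature at 300 ft = 15 − 2 × (300/1000) = 14.4°C.
ISA deviation = -10 − 14.4 = -24.4°C.
Density altitude = 300 + 120 × (-24.4) = 300 + (-2928) = -2628 ft.

-2628 ft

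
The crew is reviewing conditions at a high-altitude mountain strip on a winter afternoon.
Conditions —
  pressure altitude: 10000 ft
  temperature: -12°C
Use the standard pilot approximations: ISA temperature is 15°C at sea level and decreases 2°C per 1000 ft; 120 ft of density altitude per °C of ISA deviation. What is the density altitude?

ISA temperature at 10000 ft = 15 − 2 × (10000/1000) = -5°C.
ISA deviation = -12 − (-5) = -7°C.
Density altitude = 10000 + 120 × (-7) = 10000 + (-840) = 9160 ft.

9160 ft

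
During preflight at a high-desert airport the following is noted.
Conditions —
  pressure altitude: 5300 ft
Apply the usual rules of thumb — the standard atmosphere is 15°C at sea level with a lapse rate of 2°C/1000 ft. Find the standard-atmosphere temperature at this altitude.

4.4°C

ISA temperature = 15 − 2 × (5300/1000) = 15 − 10.6 = 4.4°C.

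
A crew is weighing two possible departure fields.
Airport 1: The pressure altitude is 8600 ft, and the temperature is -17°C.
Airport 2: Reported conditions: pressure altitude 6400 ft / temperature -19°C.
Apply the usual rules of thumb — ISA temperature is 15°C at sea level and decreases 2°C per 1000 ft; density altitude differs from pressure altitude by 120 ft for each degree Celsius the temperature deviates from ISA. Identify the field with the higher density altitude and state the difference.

Airport 1: ISA temp = -2.2°C, deviation -14.8°C, DA = 8600 + 120 × (-14.8) = 6824 ft.
Airport 2: ISA temp = 2.2°C, deviation -21.2°C, DA = 6400 + 120 × (-21.2) = 3856 ft.
Airport 1 is higher by 6824 − 3856 = 2968 ft.

Airport 1 by 2968 ft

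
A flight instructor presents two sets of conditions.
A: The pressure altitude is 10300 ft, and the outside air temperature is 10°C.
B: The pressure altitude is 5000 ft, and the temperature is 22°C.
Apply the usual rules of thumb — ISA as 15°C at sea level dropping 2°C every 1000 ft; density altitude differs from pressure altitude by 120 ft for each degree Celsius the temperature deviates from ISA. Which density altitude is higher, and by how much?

A: ISA temp = -5.6°C, deviation +15.6°C, DA = 10300 + 120 × 15.6 = 12172 ft.
B: ISA temp = 5°C, deviation +17°C, DA = 5000 + 120 × 17 = 7040 ft.
A is higher by 12172 − 7040 = 5132 ft.

A by 5132 ft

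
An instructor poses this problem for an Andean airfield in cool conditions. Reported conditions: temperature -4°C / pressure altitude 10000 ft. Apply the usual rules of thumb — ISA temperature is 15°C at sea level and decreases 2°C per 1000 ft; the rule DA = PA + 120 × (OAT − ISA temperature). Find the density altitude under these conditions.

10120 ft

ISA temperature at 10000 ft = 15 − 2 × (10000/1000) = -5°C.
ISA deviation = -4 − (-5) = +1°C.
Density altitude = 10000 + 120 × (1) = 10000 + (+120) = 10120 ft.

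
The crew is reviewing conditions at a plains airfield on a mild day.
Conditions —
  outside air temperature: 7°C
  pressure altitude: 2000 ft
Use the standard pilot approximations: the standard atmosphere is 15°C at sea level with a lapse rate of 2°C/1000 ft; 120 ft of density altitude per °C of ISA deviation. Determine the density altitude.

1520 ft

ISA temperature at 2000 ft = 15 − 2 × (2000/1000) = 11°C.
ISA deviation = 7 − 11 = -4°C.
Density altitude = 2000 + 120 × (-4) = 2000 + (-480) = 1520 ft.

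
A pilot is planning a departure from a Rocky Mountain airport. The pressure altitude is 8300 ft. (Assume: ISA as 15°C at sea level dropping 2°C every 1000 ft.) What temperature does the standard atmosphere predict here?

-1.6°C

ISA temperature = 15 − 2 × (8300/1000) = 15 − 16.6 = -1.6°C.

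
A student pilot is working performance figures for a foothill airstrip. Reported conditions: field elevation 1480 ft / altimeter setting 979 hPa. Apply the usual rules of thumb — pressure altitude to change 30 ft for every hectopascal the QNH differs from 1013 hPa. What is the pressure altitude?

Pressure correction = (1013 − 979) × 30 = +1020 ft.
Pressure altitude = 1480 + (+1020) = 2500 ft.

2500 ft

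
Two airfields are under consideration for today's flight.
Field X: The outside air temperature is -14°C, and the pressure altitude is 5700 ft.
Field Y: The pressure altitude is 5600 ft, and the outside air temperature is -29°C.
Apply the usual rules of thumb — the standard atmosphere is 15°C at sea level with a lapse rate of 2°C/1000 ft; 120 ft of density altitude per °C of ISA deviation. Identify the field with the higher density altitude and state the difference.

Field X by 1924 ft

Field X: ISA temp = 3.6°C, deviation -17.6°C, DA = 5700 + 120 × (-17.6) = 3588 ft.
Field Y: ISA temp = 3.8°C, deviation -32.8°C, DA = 5600 + 120 × (-32.8) = 1664 ft.
Field X is higher by 3588 − 1664 = 1924 ft.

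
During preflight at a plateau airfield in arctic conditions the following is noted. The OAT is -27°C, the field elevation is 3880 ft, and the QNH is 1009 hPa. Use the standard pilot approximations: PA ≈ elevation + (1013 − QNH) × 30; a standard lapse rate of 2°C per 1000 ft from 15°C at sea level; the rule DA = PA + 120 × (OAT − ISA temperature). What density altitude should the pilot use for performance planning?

Pressure altitude = 3880 + (1013 − 1009) × 30 = 3880 + (+120) = 4000 ft.
ISA temperature at 4000 ft = 15 − 2 × (4000/1000) = 7°C.
ISA deviation = -27 − 7 = -34°C.
Density altitude = 4000 + 120 × (-34) = -80 ft.

-80 ft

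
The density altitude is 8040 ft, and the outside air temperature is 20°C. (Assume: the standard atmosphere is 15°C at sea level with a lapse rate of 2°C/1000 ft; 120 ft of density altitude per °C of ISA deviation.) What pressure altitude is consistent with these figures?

6000 ft

DA = PA + 120 × (OAT − (15 − 2·PA/1000)) = PA + 120·OAT − 1800 + 0.24·PA = 1.24·PA + 120·OAT − 1800.
So 1.24·PA = 8040 − 120 × 20 + 1800 = 7440.
PA = 7440 / 1.24 = 6000 ft.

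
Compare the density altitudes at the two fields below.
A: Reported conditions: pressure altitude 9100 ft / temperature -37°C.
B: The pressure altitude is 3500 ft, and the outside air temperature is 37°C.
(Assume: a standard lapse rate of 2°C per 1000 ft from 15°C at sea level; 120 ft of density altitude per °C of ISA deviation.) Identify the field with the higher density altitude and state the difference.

B by 1936 ft

A: ISA temp = -3.2°C, deviation -33.8°C, DA = 9100 + 120 × (-33.8) = 5044 ft.
B: ISA temp = 8°C, deviation +29°C, DA = 3500 + 120 × 29 = 6980 ft.
B is higher by 6980 − 5044 = 1936 ft.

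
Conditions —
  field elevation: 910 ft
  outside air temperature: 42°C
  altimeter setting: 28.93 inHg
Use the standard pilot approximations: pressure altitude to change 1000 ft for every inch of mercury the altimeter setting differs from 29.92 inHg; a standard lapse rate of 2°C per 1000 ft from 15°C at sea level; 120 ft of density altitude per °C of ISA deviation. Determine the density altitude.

Pressure altitude = 910 + (29.92 − 28.93) × 1000 = 910 + (+990) = 1900 ft.
ISA temperature at 1900 ft = 15 − 2 × (1900/1000) = 11.2°C.
ISA deviation = 42 − 11.2 = +30.8°C.
Density altitude = 1900 + 120 × (30.8) = 5596 ft.

5596 ft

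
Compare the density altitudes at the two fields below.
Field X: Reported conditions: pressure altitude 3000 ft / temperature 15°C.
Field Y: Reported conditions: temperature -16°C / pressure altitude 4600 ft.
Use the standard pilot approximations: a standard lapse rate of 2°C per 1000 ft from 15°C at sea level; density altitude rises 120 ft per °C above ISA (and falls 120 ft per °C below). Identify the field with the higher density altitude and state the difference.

Field X: ISA temp = 9°C, deviation +6°C, DA = 3000 + 120 × 6 = 3720 ft.
Field Y: ISA temp = 5.8°C, deviation -21.8°C, DA = 4600 + 120 × (-21.8) = 1984 ft.
Field X is higher by 3720 − 1984 = 1736 ft.

Field X by 1736 ft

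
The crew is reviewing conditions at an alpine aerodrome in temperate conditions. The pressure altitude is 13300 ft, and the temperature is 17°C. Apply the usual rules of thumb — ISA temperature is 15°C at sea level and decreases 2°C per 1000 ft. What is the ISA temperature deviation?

ISA temperature at 13300 ft = 15 − 2 × (13300/1000) = -11.6°C.
Deviation = OAT − ISA = 17 − (-11.6) = +28.6°C.

ISA+28.6°C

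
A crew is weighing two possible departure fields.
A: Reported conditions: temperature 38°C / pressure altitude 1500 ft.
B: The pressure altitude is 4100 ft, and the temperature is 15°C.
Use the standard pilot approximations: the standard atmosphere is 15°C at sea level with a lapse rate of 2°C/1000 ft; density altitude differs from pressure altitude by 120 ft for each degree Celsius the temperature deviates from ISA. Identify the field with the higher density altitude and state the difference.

A: ISA temp = 12°C, deviation +26°C, DA = 1500 + 120 × 26 = 4620 ft.
B: ISA temp = 6.8°C, deviation +8.2°C, DA = 4100 + 120 × 8.2 = 5084 ft.
B is higher by 5084 − 4620 = 464 ft.

B by 464 ft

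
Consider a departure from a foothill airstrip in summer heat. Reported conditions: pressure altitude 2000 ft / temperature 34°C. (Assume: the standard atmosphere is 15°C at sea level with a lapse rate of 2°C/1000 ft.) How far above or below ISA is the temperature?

ISA+23°C

ISA temperature at 2000 ft = 15 − 2 × (2000/1000) = 11°C.
Deviation = OAT − ISA = 34 − 11 = +23°C.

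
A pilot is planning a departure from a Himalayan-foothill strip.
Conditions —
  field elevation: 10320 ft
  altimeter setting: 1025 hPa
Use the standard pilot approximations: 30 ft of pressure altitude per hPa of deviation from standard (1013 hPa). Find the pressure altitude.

9960 ft

Pressure correction = (1013 − 1025) × 30 = -360 ft.
Pressure altitude = 10320 + (-360) = 9960 ft.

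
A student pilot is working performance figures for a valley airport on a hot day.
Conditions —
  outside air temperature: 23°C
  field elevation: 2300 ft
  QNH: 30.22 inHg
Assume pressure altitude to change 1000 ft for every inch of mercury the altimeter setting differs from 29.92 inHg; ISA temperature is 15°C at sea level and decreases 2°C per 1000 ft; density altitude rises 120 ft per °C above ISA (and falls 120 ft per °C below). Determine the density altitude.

3440 ft

Pressure altitude = 2300 + (29.92 − 30.22) × 1000 = 2300 + (-300) = 2000 ft.
ISA temperature at 2000 ft = 15 − 2 × (2000/1000) = 11°C.
ISA deviation = 23 − 11 = +12°C.
Density altitude = 2000 + 120 × (12) = 3440 ft.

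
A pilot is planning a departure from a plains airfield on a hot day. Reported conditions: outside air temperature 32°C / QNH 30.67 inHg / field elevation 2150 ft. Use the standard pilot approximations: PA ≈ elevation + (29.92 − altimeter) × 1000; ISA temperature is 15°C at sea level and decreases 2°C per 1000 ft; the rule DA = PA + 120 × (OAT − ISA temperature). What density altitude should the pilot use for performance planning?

Pressure altitude = 2150 + (29.92 − 30.67) × 1000 = 2150 + (-750) = 1400 ft.
ISA temperature at 1400 ft = 15 − 2 × (1400/1000) = 12.2°C.
ISA deviation = 32 − 12.2 = +19.8°C.
Density altitude = 1400 + 120 × (19.8) = 3776 ft.

3776 ft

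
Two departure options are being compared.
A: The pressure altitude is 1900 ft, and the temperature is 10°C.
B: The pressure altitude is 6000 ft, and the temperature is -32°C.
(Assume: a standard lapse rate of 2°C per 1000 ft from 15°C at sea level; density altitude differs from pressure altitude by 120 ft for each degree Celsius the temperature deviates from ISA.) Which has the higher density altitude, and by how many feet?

A: ISA temp = 11.2°C, deviation -1.2°C, DA = 1900 + 120 × (-1.2) = 1756 ft.
B: ISA temp = 3°C, deviation -35°C, DA = 6000 + 120 × (-35) = 1800 ft.
B is higher by 1800 − 1756 = 44 ft.

B by 44 ft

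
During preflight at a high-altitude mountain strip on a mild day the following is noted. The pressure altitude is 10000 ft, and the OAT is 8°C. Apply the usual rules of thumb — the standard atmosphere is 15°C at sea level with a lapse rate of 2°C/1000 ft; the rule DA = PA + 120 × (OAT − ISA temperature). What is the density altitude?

ISA temperature at 10000 ft = 15 − 2 × (10000/1000) = -5°C.
ISA deviation = 8 − (-5) = +13°C.
Density altitude = 10000 + 120 × (13) = 10000 + (+1560) = 11560 ft.

11560 ft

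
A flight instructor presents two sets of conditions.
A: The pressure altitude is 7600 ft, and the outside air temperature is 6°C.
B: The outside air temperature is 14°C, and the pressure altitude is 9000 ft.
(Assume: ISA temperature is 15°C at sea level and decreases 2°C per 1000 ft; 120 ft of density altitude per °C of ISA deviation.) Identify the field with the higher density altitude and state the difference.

B by 2696 ft

A: ISA temp = -0.2°C, deviation +6.2°C, DA = 7600 + 120 × 6.2 = 8344 ft.
B: ISA temp = -3°C, deviation +17°C, DA = 9000 + 120 × 17 = 11040 ft.
B is higher by 11040 − 8344 = 2696 ft.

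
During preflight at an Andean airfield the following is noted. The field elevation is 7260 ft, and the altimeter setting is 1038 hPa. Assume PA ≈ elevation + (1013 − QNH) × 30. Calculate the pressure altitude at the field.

6510 ft

Pressure correction = (1013 − 1038) × 30 = -750 ft.
Pressure altitude = 7260 + (-750) = 6510 ft.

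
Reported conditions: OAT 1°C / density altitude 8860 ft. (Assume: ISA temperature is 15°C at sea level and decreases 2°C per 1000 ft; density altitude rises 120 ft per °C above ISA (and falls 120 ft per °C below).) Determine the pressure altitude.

8500 ft

DA = PA + 120 × (OAT − (15 − 2·PA/1000)) = PA + 120·OAT − 1800 + 0.24·PA = 1.24·PA + 120·OAT − 1800.
So 1.24·PA = 8860 − 120 × 1 + 1800 = 10540.
PA = 10540 / 1.24 = 8500 ft.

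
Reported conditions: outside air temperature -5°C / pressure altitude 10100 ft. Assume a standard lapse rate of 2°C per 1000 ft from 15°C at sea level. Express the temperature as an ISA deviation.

ISA temperature at 10100 ft = 15 − 2 × (10100/1000) = -5.2°C.
Deviation = OAT − ISA = -5 − (-5.2) = +0.2°C.

ISA+0.2°C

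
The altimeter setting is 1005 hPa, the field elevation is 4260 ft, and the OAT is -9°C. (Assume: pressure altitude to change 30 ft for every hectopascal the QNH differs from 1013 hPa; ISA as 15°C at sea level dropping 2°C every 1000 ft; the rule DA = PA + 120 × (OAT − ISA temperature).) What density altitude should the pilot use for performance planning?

Pressure altitude = 4260 + (1013 − 1005) × 30 = 4260 + (+240) = 4500 ft.
ISA temperature at 4500 ft = 15 − 2 × (4500/1000) = 6°C.
ISA deviation = -9 − 6 = -15°C.
Density altitude = 4500 + 120 × (-15) = 2700 ft.

2700 ft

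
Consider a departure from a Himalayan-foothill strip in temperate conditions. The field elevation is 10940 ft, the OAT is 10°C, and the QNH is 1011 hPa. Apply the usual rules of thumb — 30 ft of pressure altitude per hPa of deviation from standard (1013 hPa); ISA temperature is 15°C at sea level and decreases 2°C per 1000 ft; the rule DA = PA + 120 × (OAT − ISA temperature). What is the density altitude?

Pressure altitude = 10940 + (1013 − 1011) × 30 = 10940 + (+60) = 11000 ft.
ISA temperature at 11000 ft = 15 − 2 × (11000/1000) = -7°C.
ISA deviation = 10 − (-7) = +17°C.
Density altitude = 11000 + 120 × (17) = 13040 ft.

13040 ft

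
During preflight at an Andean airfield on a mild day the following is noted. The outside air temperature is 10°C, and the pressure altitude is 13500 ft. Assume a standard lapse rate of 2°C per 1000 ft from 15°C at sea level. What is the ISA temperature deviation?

ISA+22°C

ISA temperature at 13500 ft = 15 − 2 × (13500/1000) = -12°C.
Deviation = OAT − ISA = 10 − (-12) = +22°C.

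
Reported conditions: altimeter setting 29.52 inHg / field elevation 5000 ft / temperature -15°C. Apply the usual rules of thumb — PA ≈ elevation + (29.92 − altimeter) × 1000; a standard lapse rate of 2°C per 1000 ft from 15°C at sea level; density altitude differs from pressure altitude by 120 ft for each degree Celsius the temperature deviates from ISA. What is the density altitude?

Pressure altitude = 5000 + (29.92 − 29.52) × 1000 = 5000 + (+400) = 5400 ft.
ISA temperature at 5400 ft = 15 − 2 × (5400/1000) = 4.2°C.
ISA deviation = -15 − 4.2 = -19.2°C.
Density altitude = 5400 + 120 × (-19.2) = 3096 ft.

3096 ft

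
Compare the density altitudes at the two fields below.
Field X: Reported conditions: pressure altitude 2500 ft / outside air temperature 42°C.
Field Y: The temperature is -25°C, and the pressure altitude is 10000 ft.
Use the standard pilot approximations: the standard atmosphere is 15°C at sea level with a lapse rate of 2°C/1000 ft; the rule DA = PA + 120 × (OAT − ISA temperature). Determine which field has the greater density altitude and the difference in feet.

Field X: ISA temp = 10°C, deviation +32°C, DA = 2500 + 120 × 32 = 6340 ft.
Field Y: ISA temp = -5°C, deviation -20°C, DA = 10000 + 120 × (-20) = 7600 ft.
Field Y is higher by 7600 − 6340 = 1260 ft.

Field Y by 1260 ft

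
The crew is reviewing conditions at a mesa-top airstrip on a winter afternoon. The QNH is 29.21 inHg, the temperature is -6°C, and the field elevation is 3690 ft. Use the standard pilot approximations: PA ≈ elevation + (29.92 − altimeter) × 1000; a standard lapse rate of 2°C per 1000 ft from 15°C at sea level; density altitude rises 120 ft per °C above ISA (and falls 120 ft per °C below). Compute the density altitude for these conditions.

2936 ft

Pressure altitude = 3690 + (29.92 − 29.21) × 1000 = 3690 + (+710) = 4400 ft.
ISA temperature at 4400 ft = 15 − 2 × (4400/1000) = 6.2°C.
ISA deviation = -6 − 6.2 = -12.2°C.
Density altitude = 4400 + 120 × (-12.2) = 2936 ft.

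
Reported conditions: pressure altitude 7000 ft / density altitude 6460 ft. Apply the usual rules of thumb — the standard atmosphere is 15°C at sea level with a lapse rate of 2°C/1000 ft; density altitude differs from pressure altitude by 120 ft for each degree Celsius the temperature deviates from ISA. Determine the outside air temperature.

-3.5°C

Density altitude − pressure altitude = 6460 − 7000 = -540 ft.
At 120 ft/°C that is an ISA deviation of -540/120 = -4.5°C.
ISA temperature at 7000 ft = 15 − 2 × (7000/1000) = 1°C.
OAT = ISA + deviation = 1 + (-4.5) = -3.5°C.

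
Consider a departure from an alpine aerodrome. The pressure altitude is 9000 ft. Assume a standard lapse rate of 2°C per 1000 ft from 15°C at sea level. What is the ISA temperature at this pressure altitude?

ISA temperature = 15 − 2 × (9000/1000) = 15 − 18 = -3°C.

-3°C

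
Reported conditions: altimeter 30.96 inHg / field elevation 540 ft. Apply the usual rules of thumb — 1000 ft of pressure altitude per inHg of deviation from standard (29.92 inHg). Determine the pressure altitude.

Pressure correction = (29.92 − 30.96) × 1000 = -1040 ft.
Pressure altitude = 540 + (-1040) = -500 ft.

-500 ft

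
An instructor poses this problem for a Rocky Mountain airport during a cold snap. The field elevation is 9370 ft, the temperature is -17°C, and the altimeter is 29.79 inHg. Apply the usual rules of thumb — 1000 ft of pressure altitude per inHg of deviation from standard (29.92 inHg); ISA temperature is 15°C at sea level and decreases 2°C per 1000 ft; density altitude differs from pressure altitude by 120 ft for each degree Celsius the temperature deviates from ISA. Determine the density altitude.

7940 ft

Pressure altitude = 9370 + (29.92 − 29.79) × 1000 = 9370 + (+130) = 9500 ft.
ISA temperature at 9500 ft = 15 − 2 × (9500/1000) = -4°C.
ISA deviation = -17 − (-4) = -13°C.
Density altitude = 9500 + 120 × (-13) = 7940 ft.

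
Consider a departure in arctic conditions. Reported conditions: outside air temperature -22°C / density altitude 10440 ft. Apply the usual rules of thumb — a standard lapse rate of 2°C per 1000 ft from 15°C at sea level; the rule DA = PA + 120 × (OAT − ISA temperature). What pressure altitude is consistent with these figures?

DA = PA + 120 × (OAT − (15 − 2·PA/1000)) = PA + 120·OAT − 1800 + 0.24·PA = 1.24·PA + 120·OAT − 1800.
So 1.24·PA = 10440 − 120 × (-22) + 1800 = 14880.
PA = 14880 / 1.24 = 12000 ft.

12000 ft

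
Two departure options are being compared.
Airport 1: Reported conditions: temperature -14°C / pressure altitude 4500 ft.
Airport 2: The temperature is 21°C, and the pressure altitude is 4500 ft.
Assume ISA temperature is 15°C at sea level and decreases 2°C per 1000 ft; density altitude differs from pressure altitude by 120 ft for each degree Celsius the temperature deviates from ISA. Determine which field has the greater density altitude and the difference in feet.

Airport 1: ISA temp = 6°C, deviation -20°C, DA = 4500 + 120 × (-20) = 2100 ft.
Airport 2: ISA temp = 6°C, deviation +15°C, DA = 4500 + 120 × 15 = 6300 ft.
Airport 2 is higher by 6300 − 2100 = 4200 ft.

Airport 2 by 4200 ft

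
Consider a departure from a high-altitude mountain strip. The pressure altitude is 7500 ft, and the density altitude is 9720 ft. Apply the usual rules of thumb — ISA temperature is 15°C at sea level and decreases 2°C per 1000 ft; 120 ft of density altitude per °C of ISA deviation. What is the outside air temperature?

18.5°C

Density altitude − pressure altitude = 9720 − 7500 = +2220 ft.
At 120 ft/°C that is an ISA deviation of 2220/120 = +18.5°C.
ISA temperature at 7500 ft = 15 − 2 × (7500/1000) = 0°C.
OAT = ISA + deviation = 0 + (+18.5) = 18.5°C.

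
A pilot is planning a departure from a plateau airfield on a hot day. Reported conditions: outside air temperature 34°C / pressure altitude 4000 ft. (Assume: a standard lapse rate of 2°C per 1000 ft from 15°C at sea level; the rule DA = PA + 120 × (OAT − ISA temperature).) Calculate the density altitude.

ISA temperature at 4000 ft = 15 − 2 × (4000/1000) = 7°C.
ISA deviation = 34 − 7 = +27°C.
Density altitude = 4000 + 120 × (27) = 4000 + (+3240) = 7240 ft.

7240 ft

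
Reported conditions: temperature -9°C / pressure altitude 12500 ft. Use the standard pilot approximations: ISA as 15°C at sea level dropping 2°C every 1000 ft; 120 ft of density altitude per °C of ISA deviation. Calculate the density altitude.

ISA temperature at 12500 ft = 15 − 2 × (12500/1000) = -10°C.
ISA deviation = -9 − (-10) = +1°C.
Density altitude = 12500 + 120 × (1) = 12500 + (+120) = 12620 ft.

12620 ft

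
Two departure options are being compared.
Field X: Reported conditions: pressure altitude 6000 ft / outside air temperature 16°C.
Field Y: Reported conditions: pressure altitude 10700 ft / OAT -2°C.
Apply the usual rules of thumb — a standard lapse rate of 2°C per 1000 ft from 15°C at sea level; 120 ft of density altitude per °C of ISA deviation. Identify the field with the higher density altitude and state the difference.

Field Y by 3668 ft

Field X: ISA temp = 3°C, deviation +13°C, DA = 6000 + 120 × 13 = 7560 ft.
Field Y: ISA temp = -6.4°C, deviation +4.4°C, DA = 10700 + 120 × 4.4 = 11228 ft.
Field Y is higher by 11228 − 7560 = 3668 ft.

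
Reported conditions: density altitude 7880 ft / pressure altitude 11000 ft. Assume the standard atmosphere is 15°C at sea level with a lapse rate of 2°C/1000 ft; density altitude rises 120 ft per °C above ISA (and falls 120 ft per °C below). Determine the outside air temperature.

-33°C

Density altitude − pressure altitude = 7880 − 11000 = -3120 ft.
At 120 ft/°C that is an ISA deviation of -3120/120 = -26°C.
ISA temperature at 11000 ft = 15 − 2 × (11000/1000) = -7°C.
OAT = ISA + deviation = -7 + (-26) = -33°C.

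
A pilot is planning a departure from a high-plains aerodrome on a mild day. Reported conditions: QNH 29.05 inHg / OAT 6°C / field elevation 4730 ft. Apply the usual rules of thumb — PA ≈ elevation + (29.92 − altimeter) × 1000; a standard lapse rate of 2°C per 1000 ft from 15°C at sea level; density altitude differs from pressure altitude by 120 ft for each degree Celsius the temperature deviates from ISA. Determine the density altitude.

5864 ft

Pressure altitude = 4730 + (29.92 − 29.05) × 1000 = 4730 + (+870) = 5600 ft.
ISA temperature at 5600 ft = 15 − 2 × (5600/1000) = 3.8°C.
ISA deviation = 6 − 3.8 = +2.2°C.
Density altitude = 5600 + 120 × (2.2) = 5864 ft.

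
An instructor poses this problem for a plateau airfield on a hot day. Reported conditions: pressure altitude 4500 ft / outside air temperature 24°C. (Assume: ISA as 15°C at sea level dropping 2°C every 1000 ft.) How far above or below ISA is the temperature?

ISA temperature at 4500 ft = 15 − 2 × (4500/1000) = 6°C.
Deviation = OAT − ISA = 24 − 6 = +18°C.

ISA+18°C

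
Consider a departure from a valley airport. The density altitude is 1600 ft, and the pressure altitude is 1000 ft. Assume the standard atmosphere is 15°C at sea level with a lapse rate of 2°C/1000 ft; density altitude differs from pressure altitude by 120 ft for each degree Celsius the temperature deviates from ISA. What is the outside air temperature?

Density altitude − pressure altitude = 1600 − 1000 = +600 ft.
At 120 ft/°C that is an ISA deviation of 600/120 = +5°C.
ISA temperature at 1000 ft = 15 − 2 × (1000/1000) = 13°C.
OAT = ISA + deviation = 13 + (+5) = 18°C.

18°C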